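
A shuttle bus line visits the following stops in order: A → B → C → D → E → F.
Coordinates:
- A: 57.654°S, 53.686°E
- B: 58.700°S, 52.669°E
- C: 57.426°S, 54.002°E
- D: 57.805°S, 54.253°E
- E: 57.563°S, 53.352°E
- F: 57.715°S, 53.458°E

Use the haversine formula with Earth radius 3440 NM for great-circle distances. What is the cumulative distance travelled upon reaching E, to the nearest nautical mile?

Leg distances:
A→B: 70.6 NM  (cumulative 70.6 NM)
B→C: 87.4 NM  (cumulative 158.0 NM)
C→D: 24.1 NM  (cumulative 182.1 NM)
D→E: 32.4 NM  (cumulative 214.5 NM)
Cumulative distance at E ≈ 214 NM.

214 NM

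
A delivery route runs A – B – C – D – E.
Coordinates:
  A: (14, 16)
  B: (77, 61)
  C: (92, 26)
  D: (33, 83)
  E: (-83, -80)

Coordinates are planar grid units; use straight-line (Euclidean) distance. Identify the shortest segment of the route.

B–C

Leg distances:
A→B: 77.4
B→C: 38.1
C→D: 82.0
D→E: 200.1
The shortest leg is B–C at 38.1.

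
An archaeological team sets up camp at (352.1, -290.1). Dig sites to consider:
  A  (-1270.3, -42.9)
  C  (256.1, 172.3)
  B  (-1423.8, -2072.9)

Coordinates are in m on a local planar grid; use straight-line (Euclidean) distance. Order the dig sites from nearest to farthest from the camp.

Computing each straight-line distance from (352.1, -290.1):
C (256.1, 172.3): 472.3 m
A (-1270.3, -42.9): 1641.1 m
B (-1423.8, -2072.9): 2516.4 m

C, A, B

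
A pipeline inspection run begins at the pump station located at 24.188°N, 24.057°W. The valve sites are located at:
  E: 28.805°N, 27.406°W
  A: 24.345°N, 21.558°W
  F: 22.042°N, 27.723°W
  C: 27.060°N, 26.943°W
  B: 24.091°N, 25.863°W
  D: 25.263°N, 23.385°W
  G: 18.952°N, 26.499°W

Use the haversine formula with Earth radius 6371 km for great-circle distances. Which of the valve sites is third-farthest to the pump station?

Distance to each, sorted:
G: 634.6 km
E: 612.0 km
F: 444.4 km
C: 430.9 km
A: 253.9 km
B: 183.6 km
D: 137.5 km
The third-farthest is F at 444.4 km.

F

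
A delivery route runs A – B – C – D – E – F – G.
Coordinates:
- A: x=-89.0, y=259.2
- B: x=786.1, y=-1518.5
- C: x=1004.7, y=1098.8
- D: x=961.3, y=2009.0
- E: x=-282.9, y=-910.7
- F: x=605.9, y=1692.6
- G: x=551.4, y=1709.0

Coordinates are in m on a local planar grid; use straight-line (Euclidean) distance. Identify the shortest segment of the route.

Leg distances:
A→B: 1981.4 m
B→C: 2626.4 m
C→D: 911.2 m
D→E: 3173.7 m
E→F: 2750.8 m
F→G: 56.9 m
The shortest leg is F–G at 56.9 m.

F–G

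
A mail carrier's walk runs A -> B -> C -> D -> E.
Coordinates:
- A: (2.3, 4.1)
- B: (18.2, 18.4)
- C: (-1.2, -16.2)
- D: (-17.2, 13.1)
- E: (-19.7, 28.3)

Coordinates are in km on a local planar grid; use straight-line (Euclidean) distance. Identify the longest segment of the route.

Leg distances:
A→B: 21.4 km
B→C: 39.7 km
C→D: 33.4 km
D→E: 15.4 km
The longest leg is B–C at 39.7 km.

B–C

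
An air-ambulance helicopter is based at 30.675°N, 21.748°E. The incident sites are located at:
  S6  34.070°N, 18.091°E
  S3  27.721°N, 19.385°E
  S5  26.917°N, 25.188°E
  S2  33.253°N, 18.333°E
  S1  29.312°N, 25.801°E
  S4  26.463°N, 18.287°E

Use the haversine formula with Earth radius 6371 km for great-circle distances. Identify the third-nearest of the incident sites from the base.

S2

Distances from the base (30.675°N, 21.748°E):
S3: 400.6 km
S1: 418.7 km
S2: 431.2 km
S6: 510.3 km
S5: 535.6 km
S4: 577.5 km
The third-nearest is S2 at 431.2 km.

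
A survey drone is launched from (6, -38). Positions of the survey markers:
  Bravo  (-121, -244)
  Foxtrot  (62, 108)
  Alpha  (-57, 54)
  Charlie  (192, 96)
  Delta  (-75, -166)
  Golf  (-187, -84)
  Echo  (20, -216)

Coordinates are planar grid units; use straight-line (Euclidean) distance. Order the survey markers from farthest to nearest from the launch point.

Bravo, Charlie, Golf, Echo, Foxtrot, Delta, Alpha

Computing each straight-line distance from (6, -38):
Bravo (-121, -244): 242.0
Charlie (192, 96): 229.2
Golf (-187, -84): 198.4
Echo (20, -216): 178.5
Foxtrot (62, 108): 156.4
Delta (-75, -166): 151.5
Alpha (-57, 54): 111.5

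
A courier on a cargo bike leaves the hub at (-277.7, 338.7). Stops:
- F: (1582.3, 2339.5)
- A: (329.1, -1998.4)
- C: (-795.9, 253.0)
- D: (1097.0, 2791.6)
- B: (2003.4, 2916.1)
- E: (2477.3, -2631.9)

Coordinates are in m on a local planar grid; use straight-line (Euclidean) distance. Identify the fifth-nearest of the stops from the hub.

B

Distance to each, sorted:
C: 525.2 m
A: 2414.6 m
F: 2731.8 m
D: 2811.9 m
B: 3441.9 m
E: 4051.5 m
The fifth-nearest is B at 3441.9 m.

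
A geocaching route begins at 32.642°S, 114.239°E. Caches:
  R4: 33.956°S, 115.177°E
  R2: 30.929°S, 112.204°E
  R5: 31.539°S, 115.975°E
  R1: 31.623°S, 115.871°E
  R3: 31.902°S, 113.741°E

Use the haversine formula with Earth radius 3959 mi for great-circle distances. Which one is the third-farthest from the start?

R1

Distances from the start (32.642°S, 114.239°E):
R2: 168.2 mi
R5: 127.0 mi
R1: 118.6 mi
R4: 105.7 mi
R3: 58.8 mi
The third-farthest is R1 at 118.6 mi.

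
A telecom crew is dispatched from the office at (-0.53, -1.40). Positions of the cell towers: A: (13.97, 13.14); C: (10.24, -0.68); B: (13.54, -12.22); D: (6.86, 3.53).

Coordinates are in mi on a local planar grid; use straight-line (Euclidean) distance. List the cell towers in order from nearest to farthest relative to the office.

Computing each straight-line distance from (-0.53, -1.40):
D (6.86, 3.53): 8.9 mi
C (10.24, -0.68): 10.8 mi
B (13.54, -12.22): 17.7 mi
A (13.97, 13.14): 20.5 mi

D, C, B, A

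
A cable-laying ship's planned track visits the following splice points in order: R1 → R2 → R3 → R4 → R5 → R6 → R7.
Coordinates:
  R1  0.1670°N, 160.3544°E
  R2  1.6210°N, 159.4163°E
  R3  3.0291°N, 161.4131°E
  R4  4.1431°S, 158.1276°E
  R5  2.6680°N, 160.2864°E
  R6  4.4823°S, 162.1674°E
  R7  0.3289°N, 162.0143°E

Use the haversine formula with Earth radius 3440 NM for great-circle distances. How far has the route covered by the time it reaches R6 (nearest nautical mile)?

1597 NM

Leg distances:
R1→R2: 103.9 NM  (cumulative 103.9 NM)
R2→R3: 146.6 NM  (cumulative 250.5 NM)
R3→R4: 473.6 NM  (cumulative 724.1 NM)
R4→R5: 429.0 NM  (cumulative 1153.0 NM)
R5→R6: 443.9 NM  (cumulative 1596.9 NM)
Cumulative distance at R6 ≈ 1597 NM.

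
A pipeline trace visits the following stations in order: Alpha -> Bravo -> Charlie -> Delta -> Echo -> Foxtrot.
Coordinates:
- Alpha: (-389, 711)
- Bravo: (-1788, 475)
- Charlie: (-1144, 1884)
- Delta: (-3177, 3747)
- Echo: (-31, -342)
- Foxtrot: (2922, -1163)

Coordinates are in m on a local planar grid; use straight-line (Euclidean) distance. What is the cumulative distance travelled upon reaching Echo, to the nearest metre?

Leg distances:
Alpha→Bravo: 1418.8 m  (cumulative 1418.8 m)
Bravo→Charlie: 1549.2 m  (cumulative 2968.0 m)
Charlie→Delta: 2757.5 m  (cumulative 5725.5 m)
Delta→Echo: 5159.2 m  (cumulative 10884.7 m)
Cumulative distance at Echo ≈ 10885 m.

10885 m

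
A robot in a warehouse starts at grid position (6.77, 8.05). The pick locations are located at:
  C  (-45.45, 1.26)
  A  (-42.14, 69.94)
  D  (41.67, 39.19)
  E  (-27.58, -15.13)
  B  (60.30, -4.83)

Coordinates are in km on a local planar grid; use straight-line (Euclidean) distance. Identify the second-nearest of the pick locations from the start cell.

Distance to each, sorted:
E: 41.4 km
D: 46.8 km
C: 52.7 km
B: 55.1 km
A: 78.9 km
The second-nearest is D at 46.8 km.

D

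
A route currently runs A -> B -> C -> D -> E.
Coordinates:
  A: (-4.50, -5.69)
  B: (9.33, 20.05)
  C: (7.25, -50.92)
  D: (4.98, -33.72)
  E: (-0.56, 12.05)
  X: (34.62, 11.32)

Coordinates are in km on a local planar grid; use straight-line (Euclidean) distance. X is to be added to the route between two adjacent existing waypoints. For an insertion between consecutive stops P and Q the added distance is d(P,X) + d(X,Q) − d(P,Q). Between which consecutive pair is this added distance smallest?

between B and C

Added distance for inserting X between each consecutive pair:
A–B: 40.2 km
B–C: 23.7 km
C–D: 104.6 km
D–E: 43.0 km
Smallest added distance is 23.7 km, inserting between B and C.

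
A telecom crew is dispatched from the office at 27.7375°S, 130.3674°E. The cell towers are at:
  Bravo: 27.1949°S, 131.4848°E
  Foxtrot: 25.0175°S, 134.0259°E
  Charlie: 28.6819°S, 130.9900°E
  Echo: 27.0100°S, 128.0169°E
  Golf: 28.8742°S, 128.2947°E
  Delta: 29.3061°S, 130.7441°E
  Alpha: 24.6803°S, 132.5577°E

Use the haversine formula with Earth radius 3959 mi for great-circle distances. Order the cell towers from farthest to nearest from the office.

Foxtrot, Alpha, Echo, Golf, Delta, Bravo, Charlie

Distance from the office at 27.7375°S, 130.3674°E to each:
Foxtrot 25.0175°S, 134.0259°E: 294.3 mi
Alpha 24.6803°S, 132.5577°E: 251.1 mi
Echo 27.0100°S, 128.0169°E: 152.7 mi
Golf 28.8742°S, 128.2947°E: 148.6 mi
Delta 29.3061°S, 130.7441°E: 110.8 mi
Bravo 27.1949°S, 131.4848°E: 78.1 mi
Charlie 28.6819°S, 130.9900°E: 75.5 mi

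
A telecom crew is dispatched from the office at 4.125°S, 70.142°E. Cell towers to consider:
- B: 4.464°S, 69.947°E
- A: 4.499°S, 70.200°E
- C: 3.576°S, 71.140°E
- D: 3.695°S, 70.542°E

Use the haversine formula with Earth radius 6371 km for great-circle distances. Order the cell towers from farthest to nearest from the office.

Distance from the office at 4.125°S, 70.142°E to each:
C 3.576°S, 71.140°E: 126.4 km
D 3.695°S, 70.542°E: 65.2 km
B 4.464°S, 69.947°E: 43.5 km
A 4.499°S, 70.200°E: 42.1 km

C, D, B, A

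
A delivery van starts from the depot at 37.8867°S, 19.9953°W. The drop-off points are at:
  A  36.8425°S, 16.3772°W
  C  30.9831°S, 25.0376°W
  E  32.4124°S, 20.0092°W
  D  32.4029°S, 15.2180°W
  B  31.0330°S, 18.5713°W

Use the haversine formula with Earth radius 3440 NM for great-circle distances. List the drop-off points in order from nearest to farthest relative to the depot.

A, E, D, B, C

Distances from the depot:
A 36.8425°S, 16.3772°W: 183.7 NM
E 32.4124°S, 20.0092°W: 328.7 NM
D 32.4029°S, 15.2180°W: 404.1 NM
B 31.0330°S, 18.5713°W: 417.5 NM
C 30.9831°S, 25.0376°W: 483.7 NM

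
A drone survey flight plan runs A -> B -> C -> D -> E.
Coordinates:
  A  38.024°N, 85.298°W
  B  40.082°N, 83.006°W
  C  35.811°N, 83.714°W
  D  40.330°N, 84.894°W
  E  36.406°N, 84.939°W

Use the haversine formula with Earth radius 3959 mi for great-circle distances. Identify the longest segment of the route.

C–D

Leg distances:
A→B: 188.0 mi
B→C: 297.6 mi
C→D: 318.8 mi
D→E: 271.1 mi
The longest leg is C–D at 318.8 mi.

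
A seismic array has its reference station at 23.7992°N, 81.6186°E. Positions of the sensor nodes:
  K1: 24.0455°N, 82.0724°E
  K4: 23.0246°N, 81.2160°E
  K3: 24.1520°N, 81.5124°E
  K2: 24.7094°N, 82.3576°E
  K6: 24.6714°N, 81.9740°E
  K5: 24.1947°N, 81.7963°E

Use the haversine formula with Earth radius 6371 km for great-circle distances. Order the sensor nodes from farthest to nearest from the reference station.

Distance from the reference station at 23.7992°N, 81.6186°E to each:
K2 24.7094°N, 82.3576°E: 125.9 km
K6 24.6714°N, 81.9740°E: 103.5 km
K4 23.0246°N, 81.2160°E: 95.4 km
K1 24.0455°N, 82.0724°E: 53.6 km
K5 24.1947°N, 81.7963°E: 47.5 km
K3 24.1520°N, 81.5124°E: 40.7 km

K2, K6, K4, K1, K5, K3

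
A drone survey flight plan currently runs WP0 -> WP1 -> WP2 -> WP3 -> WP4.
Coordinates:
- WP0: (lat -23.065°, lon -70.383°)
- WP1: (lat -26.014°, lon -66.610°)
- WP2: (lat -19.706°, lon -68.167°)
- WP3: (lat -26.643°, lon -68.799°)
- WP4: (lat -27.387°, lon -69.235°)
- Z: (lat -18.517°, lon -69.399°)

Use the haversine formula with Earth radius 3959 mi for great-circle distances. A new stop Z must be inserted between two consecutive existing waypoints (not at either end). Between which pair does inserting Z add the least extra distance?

between WP2 and WP3

Added distance for inserting Z between each consecutive pair:
WP0–WP1: 555.8 mi
WP1–WP2: 215.8 mi
WP2–WP3: 196.8 mi
WP3–WP4: 1117.8 mi
Smallest added distance is 196.8 mi, inserting between WP2 and WP3.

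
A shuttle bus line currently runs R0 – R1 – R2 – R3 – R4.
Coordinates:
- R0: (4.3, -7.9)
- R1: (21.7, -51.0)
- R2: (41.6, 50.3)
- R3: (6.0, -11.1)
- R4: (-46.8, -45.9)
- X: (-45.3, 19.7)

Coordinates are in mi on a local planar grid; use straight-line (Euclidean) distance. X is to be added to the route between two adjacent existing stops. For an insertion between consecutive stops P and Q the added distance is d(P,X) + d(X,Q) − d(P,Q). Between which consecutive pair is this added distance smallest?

Added distance for inserting X between each consecutive pair:
R0–R1: 107.7 mi
R1–R2: 86.3 mi
R2–R3: 81.0 mi
R3–R4: 62.2 mi
Smallest added distance is 62.2 mi, inserting between R3 and R4.

between R3 and R4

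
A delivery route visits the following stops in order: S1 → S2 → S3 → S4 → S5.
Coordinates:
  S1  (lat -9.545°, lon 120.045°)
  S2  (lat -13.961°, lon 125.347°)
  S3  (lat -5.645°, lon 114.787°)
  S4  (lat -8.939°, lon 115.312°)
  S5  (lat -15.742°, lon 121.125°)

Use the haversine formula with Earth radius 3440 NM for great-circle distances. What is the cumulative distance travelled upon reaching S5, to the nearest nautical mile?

Leg distances:
S1→S2: 409.1 NM  (cumulative 409.1 NM)
S2→S3: 799.3 NM  (cumulative 1208.4 NM)
S3→S4: 200.2 NM  (cumulative 1408.6 NM)
S4→S5: 531.9 NM  (cumulative 1940.5 NM)
Cumulative distance at S5 ≈ 1940 NM.

1940 NM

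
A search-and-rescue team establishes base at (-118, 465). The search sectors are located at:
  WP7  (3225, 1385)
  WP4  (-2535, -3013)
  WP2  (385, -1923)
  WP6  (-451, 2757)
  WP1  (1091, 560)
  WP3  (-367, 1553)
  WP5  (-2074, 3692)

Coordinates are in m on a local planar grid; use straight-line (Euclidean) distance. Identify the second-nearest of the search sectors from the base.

WP1

Distances from the base ((-118, 465)):
WP3: 1116.1 m
WP1: 1212.7 m
WP6: 2316.1 m
WP2: 2440.4 m
WP7: 3467.3 m
WP5: 3773.5 m
WP4: 4235.4 m
The second-nearest is WP1 at 1212.7 m.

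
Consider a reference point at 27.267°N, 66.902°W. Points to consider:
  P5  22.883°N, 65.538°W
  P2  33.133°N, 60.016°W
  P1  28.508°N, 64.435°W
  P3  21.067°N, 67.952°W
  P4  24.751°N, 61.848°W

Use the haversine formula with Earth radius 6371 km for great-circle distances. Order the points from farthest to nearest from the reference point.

P2, P3, P4, P5, P1

Computing each great-circle distance from 27.267°N, 66.902°W:
P2 33.133°N, 60.016°W: 928.7 km
P3 21.067°N, 67.952°W: 697.6 km
P4 24.751°N, 61.848°W: 577.3 km
P5 22.883°N, 65.538°W: 506.5 km
P1 28.508°N, 64.435°W: 279.0 km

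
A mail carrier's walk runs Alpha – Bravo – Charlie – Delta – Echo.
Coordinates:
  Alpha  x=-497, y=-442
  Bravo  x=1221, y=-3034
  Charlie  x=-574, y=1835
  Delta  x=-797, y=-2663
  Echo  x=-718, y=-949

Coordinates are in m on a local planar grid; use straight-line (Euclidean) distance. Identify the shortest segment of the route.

Leg distances:
Alpha→Bravo: 3109.7 m
Bravo→Charlie: 5189.3 m
Charlie→Delta: 4503.5 m
Delta→Echo: 1715.8 m
The shortest leg is Delta–Echo at 1715.8 m.

Delta–Echo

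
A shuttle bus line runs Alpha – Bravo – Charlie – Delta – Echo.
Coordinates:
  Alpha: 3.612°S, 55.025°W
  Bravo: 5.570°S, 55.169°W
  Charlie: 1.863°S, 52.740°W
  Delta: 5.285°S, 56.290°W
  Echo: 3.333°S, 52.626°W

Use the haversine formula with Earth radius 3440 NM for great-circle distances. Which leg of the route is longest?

Charlie–Delta

Leg distances:
Alpha→Bravo: 117.9 NM
Bravo→Charlie: 265.9 NM
Charlie→Delta: 295.7 NM
Delta→Echo: 248.7 NM
The longest leg is Charlie–Delta at 295.7 NM.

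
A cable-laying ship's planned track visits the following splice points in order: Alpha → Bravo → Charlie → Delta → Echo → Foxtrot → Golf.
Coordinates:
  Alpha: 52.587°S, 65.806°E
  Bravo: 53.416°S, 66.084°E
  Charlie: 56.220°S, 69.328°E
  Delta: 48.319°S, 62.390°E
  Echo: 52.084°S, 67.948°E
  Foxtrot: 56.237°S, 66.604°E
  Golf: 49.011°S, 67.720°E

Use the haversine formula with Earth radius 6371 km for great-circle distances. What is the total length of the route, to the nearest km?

3318 km

Leg distances:
Alpha→Bravo: 94.0 km  (cumulative 94.0 km)
Bravo→Charlie: 374.6 km  (cumulative 468.7 km)
Charlie→Delta: 996.2 km  (cumulative 1464.9 km)
Delta→Echo: 575.7 km  (cumulative 2040.5 km)
Echo→Foxtrot: 470.0 km  (cumulative 2510.5 km)
Foxtrot→Golf: 807.0 km  (cumulative 3317.5 km)
Total route length ≈ 3318 km.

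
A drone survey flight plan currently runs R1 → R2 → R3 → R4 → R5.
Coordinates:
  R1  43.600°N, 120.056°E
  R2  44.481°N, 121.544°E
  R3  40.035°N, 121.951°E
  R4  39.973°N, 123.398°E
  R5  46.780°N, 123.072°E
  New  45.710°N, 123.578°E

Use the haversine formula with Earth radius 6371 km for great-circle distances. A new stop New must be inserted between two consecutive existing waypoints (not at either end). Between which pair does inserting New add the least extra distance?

between R4 and R5

Added distance for inserting New between each consecutive pair:
R1–R2: 420.2 km
R2–R3: 359.4 km
R3–R4: 1159.4 km
R4–R5: 5.9 km
Smallest added distance is 5.9 km, inserting between R4 and R5.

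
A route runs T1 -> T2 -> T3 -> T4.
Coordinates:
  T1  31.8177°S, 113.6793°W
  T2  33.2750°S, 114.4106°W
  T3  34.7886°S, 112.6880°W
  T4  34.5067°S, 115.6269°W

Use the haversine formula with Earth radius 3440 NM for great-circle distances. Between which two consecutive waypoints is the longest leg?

T3–T4

Leg distances:
T1→T2: 95.0 NM
T2→T3: 124.9 NM
T3→T4: 146.1 NM
The longest leg is T3–T4 at 146.1 NM.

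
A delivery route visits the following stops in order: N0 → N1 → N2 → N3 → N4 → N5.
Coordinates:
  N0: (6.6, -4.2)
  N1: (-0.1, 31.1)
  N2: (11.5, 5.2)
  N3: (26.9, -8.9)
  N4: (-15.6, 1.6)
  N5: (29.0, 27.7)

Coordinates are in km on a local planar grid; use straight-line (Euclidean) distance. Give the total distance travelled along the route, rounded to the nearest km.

181 km

Leg distances:
N0→N1: 35.9 km  (cumulative 35.9 km)
N1→N2: 28.4 km  (cumulative 64.3 km)
N2→N3: 20.9 km  (cumulative 85.2 km)
N3→N4: 43.8 km  (cumulative 129.0 km)
N4→N5: 51.7 km  (cumulative 180.6 km)
Total route length ≈ 181 km.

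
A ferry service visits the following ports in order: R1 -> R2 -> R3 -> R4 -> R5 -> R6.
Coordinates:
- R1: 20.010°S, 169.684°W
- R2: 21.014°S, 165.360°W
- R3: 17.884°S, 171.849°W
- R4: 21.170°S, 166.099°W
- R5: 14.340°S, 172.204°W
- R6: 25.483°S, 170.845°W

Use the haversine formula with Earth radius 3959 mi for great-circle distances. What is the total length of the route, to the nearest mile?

Leg distances:
R1→R2: 288.3 mi  (cumulative 288.3 mi)
R2→R3: 474.8 mi  (cumulative 763.1 mi)
R3→R4: 437.8 mi  (cumulative 1200.9 mi)
R4→R5: 619.6 mi  (cumulative 1820.5 mi)
R5→R6: 775.0 mi  (cumulative 2595.5 mi)
Total route length ≈ 2595 mi.

2595 mi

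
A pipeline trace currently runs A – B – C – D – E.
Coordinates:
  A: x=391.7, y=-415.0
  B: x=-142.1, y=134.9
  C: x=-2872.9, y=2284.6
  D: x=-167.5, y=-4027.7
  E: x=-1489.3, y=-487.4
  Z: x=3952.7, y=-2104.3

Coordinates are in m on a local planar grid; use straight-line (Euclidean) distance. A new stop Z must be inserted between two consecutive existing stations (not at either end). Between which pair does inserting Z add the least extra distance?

Added distance for inserting Z between each consecutive pair:
A–B: 7842.1 m
B–C: 9306.5 m
C–D: 5794.3 m
D–E: 6445.2 m
Smallest added distance is 5794.3 m, inserting between C and D.

between C and D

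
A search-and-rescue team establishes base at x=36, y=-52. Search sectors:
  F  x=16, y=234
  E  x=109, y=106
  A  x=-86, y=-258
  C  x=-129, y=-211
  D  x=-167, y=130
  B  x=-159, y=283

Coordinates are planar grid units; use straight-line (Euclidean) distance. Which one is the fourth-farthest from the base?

Distances from the base (x=36, y=-52):
B: 387.6
F: 286.7
D: 272.6
A: 239.4
C: 229.1
E: 174.0
The fourth-farthest is A at 239.4.

A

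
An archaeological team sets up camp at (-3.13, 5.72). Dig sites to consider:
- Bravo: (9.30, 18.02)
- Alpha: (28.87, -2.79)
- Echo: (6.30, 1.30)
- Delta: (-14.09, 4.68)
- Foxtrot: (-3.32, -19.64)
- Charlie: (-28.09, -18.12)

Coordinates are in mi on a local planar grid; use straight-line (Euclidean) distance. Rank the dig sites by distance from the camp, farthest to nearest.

Charlie, Alpha, Foxtrot, Bravo, Delta, Echo

Distances from the camp:
Charlie (-28.09, -18.12): 34.5 mi
Alpha (28.87, -2.79): 33.1 mi
Foxtrot (-3.32, -19.64): 25.4 mi
Bravo (9.30, 18.02): 17.5 mi
Delta (-14.09, 4.68): 11.0 mi
Echo (6.30, 1.30): 10.4 mi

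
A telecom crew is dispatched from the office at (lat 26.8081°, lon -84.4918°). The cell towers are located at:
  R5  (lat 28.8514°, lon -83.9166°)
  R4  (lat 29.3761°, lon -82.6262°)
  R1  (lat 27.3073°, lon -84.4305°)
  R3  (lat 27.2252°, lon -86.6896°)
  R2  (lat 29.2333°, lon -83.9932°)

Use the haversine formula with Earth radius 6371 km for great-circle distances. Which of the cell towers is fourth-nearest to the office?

R2

Distance to each, sorted:
R1: 55.8 km
R3: 222.6 km
R5: 234.1 km
R2: 274.1 km
R4: 339.1 km
The fourth-nearest is R2 at 274.1 km.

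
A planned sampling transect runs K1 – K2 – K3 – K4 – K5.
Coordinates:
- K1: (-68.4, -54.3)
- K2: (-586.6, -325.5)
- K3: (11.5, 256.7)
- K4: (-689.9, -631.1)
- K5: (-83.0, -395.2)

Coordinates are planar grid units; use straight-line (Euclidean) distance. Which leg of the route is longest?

K3–K4

Leg distances:
K1→K2: 584.9
K2→K3: 834.7
K3→K4: 1131.4
K4→K5: 651.1
The longest leg is K3–K4 at 1131.4.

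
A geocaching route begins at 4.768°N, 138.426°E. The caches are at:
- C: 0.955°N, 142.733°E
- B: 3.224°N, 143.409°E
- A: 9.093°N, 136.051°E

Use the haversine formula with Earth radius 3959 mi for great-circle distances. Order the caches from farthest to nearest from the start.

C, B, A

Computing each great-circle distance from 4.768°N, 138.426°E:
C 0.955°N, 142.733°E: 397.2 mi
B 3.224°N, 143.409°E: 359.7 mi
A 9.093°N, 136.051°E: 340.3 mi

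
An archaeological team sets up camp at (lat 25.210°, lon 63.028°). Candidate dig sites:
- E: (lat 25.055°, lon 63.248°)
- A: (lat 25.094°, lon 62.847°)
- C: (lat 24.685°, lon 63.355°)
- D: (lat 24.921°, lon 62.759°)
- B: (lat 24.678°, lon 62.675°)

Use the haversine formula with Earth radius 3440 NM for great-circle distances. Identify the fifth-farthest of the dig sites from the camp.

A

Distance to each, sorted:
B: 37.3 NM
C: 36.2 NM
D: 22.7 NM
E: 15.2 NM
A: 12.1 NM
The fifth-farthest is A at 12.1 NM.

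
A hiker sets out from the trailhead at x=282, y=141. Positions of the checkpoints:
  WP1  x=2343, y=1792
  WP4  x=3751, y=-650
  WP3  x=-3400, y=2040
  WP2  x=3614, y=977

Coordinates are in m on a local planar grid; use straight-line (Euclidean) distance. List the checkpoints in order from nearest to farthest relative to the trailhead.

WP1, WP2, WP4, WP3

Distance from the trailhead at x=282, y=141 to each:
WP1 x=2343, y=1792: 2640.7 m
WP2 x=3614, y=977: 3435.3 m
WP4 x=3751, y=-650: 3558.0 m
WP3 x=-3400, y=2040: 4142.9 m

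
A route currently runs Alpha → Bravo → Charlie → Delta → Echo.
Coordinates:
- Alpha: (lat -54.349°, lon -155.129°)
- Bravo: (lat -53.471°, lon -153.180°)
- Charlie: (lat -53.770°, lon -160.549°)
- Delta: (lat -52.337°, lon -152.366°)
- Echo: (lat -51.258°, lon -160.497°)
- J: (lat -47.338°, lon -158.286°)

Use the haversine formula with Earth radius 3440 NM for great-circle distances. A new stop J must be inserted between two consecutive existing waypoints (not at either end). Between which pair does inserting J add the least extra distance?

between Delta and Echo

Added distance for inserting J between each consecutive pair:
Alpha–Bravo: 767.3 NM
Bravo–Charlie: 549.3 NM
Charlie–Delta: 465.7 NM
Delta–Echo: 319.5 NM
Smallest added distance is 319.5 NM, inserting between Delta and Echo.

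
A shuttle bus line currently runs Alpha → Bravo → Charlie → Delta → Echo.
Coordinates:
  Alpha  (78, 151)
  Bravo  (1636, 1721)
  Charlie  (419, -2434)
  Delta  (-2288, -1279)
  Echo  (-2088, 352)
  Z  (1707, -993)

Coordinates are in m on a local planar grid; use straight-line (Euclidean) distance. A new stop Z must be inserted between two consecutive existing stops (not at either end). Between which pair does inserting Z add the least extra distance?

between Bravo and Charlie

Added distance for inserting Z between each consecutive pair:
Alpha–Bravo: 2493.7 m
Bravo–Charlie: 318.1 m
Charlie–Delta: 2994.8 m
Delta–Echo: 6388.3 m
Smallest added distance is 318.1 m, inserting between Bravo and Charlie.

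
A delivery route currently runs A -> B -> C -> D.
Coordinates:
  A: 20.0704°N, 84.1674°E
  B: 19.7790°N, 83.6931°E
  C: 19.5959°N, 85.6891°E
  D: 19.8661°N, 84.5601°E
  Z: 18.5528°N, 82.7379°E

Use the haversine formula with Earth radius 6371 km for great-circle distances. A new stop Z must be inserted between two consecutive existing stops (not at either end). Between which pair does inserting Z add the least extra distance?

Added distance for inserting Z between each consecutive pair:
A–B: 335.8 km
B–C: 290.4 km
C–D: 449.9 km
Smallest added distance is 290.4 km, inserting between B and C.

between B and C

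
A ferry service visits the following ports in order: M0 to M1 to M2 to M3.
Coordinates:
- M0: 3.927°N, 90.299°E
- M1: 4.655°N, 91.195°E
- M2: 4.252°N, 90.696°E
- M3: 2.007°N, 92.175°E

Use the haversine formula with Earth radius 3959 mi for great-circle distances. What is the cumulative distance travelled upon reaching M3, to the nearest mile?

Leg distances:
M0→M1: 79.6 mi  (cumulative 79.6 mi)
M1→M2: 44.2 mi  (cumulative 123.9 mi)
M2→M3: 185.7 mi  (cumulative 309.5 mi)
Cumulative distance at M3 ≈ 310 mi.

310 mi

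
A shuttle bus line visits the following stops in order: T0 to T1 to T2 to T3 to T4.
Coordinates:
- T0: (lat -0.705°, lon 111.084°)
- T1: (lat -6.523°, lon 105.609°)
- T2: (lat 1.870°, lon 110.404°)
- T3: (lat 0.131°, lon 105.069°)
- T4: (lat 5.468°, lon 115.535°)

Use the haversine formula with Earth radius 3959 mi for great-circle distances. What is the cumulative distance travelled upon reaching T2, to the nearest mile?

Leg distances:
T0→T1: 551.4 mi  (cumulative 551.4 mi)
T1→T2: 667.6 mi  (cumulative 1219.0 mi)
Cumulative distance at T2 ≈ 1219 mi.

1219 mi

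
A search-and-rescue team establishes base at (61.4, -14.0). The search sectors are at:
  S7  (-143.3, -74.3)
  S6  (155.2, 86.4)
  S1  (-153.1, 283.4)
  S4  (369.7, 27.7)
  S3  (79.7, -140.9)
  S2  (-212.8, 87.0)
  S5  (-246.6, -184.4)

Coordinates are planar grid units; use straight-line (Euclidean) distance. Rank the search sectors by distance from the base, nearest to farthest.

S3, S6, S7, S2, S4, S5, S1

Computing each straight-line distance from (61.4, -14.0):
S3 (79.7, -140.9): 128.2
S6 (155.2, 86.4): 137.4
S7 (-143.3, -74.3): 213.4
S2 (-212.8, 87.0): 292.2
S4 (369.7, 27.7): 311.1
S5 (-246.6, -184.4): 352.0
S1 (-153.1, 283.4): 366.7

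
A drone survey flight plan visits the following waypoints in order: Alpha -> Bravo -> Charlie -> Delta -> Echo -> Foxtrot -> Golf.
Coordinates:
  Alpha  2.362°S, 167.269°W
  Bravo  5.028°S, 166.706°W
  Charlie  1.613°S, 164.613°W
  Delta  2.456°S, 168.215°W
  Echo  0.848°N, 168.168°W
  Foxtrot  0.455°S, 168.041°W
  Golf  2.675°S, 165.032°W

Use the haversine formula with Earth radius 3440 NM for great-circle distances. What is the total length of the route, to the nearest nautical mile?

Leg distances:
Alpha→Bravo: 163.6 NM  (cumulative 163.6 NM)
Bravo→Charlie: 240.4 NM  (cumulative 403.9 NM)
Charlie→Delta: 222.0 NM  (cumulative 625.9 NM)
Delta→Echo: 198.4 NM  (cumulative 824.3 NM)
Echo→Foxtrot: 78.6 NM  (cumulative 902.9 NM)
Foxtrot→Golf: 224.4 NM  (cumulative 1127.3 NM)
Total route length ≈ 1127 NM.

1127 NM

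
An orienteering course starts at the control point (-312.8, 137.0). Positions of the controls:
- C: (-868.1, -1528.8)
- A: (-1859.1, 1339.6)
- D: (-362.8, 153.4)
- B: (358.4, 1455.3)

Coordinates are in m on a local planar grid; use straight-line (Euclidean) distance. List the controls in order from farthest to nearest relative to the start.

A, C, B, D

Computing each straight-line distance from (-312.8, 137.0):
A (-1859.1, 1339.6): 1958.9 m
C (-868.1, -1528.8): 1755.9 m
B (358.4, 1455.3): 1479.3 m
D (-362.8, 153.4): 52.6 m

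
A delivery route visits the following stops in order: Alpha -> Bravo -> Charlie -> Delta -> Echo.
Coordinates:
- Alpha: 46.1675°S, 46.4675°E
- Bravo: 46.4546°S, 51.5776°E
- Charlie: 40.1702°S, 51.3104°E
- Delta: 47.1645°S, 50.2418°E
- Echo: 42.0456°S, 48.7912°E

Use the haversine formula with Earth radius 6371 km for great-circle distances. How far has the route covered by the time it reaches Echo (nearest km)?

2456 km

Leg distances:
Alpha→Bravo: 393.7 km  (cumulative 393.7 km)
Bravo→Charlie: 699.1 km  (cumulative 1092.8 km)
Charlie→Delta: 782.4 km  (cumulative 1875.3 km)
Delta→Echo: 580.6 km  (cumulative 2455.9 km)
Cumulative distance at Echo ≈ 2456 km.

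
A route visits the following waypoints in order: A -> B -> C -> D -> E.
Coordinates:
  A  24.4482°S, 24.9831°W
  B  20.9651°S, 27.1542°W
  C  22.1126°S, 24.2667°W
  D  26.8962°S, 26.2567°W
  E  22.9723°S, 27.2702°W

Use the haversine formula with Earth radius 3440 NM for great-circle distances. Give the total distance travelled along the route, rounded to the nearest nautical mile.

966 NM

Leg distances:
A→B: 241.2 NM  (cumulative 241.2 NM)
B→C: 175.4 NM  (cumulative 416.6 NM)
C→D: 307.1 NM  (cumulative 723.6 NM)
D→E: 242.0 NM  (cumulative 965.6 NM)
Total route length ≈ 966 NM.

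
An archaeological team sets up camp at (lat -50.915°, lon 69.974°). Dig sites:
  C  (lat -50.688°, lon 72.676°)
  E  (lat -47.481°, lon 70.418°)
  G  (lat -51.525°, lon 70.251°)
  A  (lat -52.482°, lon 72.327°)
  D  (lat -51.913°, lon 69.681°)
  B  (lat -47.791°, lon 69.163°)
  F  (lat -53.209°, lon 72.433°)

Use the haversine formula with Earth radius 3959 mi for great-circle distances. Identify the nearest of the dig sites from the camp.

G

Distance to each, sorted:
G: 43.8 mi
D: 70.1 mi
C: 119.0 mi
A: 147.9 mi
F: 189.8 mi
B: 218.9 mi
E: 238.1 mi
The nearest is G at 43.8 mi.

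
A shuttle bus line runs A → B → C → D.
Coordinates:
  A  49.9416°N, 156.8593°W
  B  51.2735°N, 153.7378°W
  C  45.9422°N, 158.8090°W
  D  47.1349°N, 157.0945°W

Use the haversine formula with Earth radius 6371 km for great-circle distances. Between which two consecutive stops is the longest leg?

B–C

Leg distances:
A→B: 265.4 km
B→C: 699.9 km
C→D: 186.5 km
The longest leg is B–C at 699.9 km.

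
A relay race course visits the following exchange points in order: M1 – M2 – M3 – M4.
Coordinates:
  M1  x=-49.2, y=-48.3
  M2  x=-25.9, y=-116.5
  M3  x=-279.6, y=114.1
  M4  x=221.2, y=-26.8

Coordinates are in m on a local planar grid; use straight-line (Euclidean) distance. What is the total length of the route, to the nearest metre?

Leg distances:
M1→M2: 72.1 m  (cumulative 72.1 m)
M2→M3: 342.8 m  (cumulative 414.9 m)
M3→M4: 520.2 m  (cumulative 935.2 m)
Total route length ≈ 935 m.

935 m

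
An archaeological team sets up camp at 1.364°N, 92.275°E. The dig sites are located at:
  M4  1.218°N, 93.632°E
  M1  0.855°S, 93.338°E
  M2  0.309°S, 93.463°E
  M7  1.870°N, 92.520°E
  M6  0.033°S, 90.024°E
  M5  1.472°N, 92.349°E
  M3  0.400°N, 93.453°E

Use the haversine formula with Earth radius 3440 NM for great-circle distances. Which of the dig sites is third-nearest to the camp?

M4

Distance to each, sorted:
M5: 7.9 NM
M7: 33.8 NM
M4: 81.9 NM
M3: 91.4 NM
M2: 123.2 NM
M1: 147.7 NM
M6: 159.0 NM
The third-nearest is M4 at 81.9 NM.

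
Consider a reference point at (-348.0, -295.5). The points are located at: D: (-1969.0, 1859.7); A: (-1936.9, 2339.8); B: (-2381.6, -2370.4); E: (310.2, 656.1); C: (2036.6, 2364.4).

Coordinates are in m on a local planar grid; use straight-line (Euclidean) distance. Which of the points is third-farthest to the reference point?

B

Distance to each, sorted:
C: 3572.3 m
A: 3077.2 m
B: 2905.3 m
D: 2696.8 m
E: 1157.1 m
The third-farthest is B at 2905.3 m.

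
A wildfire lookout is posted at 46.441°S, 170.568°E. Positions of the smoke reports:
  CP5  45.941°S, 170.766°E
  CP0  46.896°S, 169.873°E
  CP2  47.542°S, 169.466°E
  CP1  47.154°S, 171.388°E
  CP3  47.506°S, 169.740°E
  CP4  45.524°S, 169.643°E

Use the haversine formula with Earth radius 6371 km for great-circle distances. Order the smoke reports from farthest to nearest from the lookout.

Distances from the lookout:
CP2 47.542°S, 169.466°E: 148.2 km
CP3 47.506°S, 169.740°E: 134.1 km
CP4 45.524°S, 169.643°E: 124.5 km
CP1 47.154°S, 171.388°E: 100.9 km
CP0 46.896°S, 169.873°E: 73.3 km
CP5 45.941°S, 170.766°E: 57.6 km

CP2, CP3, CP4, CP1, CP0, CP5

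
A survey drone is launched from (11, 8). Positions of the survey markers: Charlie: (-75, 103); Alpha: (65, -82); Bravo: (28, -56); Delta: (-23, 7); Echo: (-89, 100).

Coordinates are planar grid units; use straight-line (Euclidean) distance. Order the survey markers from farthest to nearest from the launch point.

Echo, Charlie, Alpha, Bravo, Delta

Distance from the launch point at (11, 8) to each:
Echo (-89, 100): 135.9
Charlie (-75, 103): 128.1
Alpha (65, -82): 105.0
Bravo (28, -56): 66.2
Delta (-23, 7): 34.0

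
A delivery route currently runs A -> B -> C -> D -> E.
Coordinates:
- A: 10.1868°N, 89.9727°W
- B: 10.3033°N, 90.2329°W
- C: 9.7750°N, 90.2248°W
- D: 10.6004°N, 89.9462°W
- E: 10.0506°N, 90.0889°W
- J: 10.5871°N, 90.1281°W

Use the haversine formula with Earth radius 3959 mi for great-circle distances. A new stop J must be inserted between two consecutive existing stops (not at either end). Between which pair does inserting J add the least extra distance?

between C and D

Added distance for inserting J between each consecutive pair:
A–B: 31.0 mi
B–C: 40.9 mi
C–D: 8.8 mi
D–E: 10.3 mi
Smallest added distance is 8.8 mi, inserting between C and D.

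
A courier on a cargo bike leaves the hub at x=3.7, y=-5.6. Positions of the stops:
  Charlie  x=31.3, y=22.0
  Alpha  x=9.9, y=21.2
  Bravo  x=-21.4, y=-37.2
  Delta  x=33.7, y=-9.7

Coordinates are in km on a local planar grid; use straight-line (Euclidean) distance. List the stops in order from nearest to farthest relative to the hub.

Alpha, Delta, Charlie, Bravo

Computing each straight-line distance from x=3.7, y=-5.6:
Alpha x=9.9, y=21.2: 27.5 km
Delta x=33.7, y=-9.7: 30.3 km
Charlie x=31.3, y=22.0: 39.0 km
Bravo x=-21.4, y=-37.2: 40.4 km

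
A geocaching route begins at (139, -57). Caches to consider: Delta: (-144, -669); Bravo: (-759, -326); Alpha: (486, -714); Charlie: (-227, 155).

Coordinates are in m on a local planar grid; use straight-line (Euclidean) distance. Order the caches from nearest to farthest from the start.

Distance from the start at (139, -57) to each:
Charlie (-227, 155): 423.0 m
Delta (-144, -669): 674.3 m
Alpha (486, -714): 743.0 m
Bravo (-759, -326): 937.4 m

Charlie, Delta, Alpha, Bravo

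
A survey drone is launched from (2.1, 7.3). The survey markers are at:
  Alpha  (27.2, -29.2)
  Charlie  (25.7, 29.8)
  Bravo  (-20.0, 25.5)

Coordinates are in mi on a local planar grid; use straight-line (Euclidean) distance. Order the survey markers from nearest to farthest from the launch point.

Bravo, Charlie, Alpha

Distance from the launch point at (2.1, 7.3) to each:
Bravo (-20.0, 25.5): 28.6 mi
Charlie (25.7, 29.8): 32.6 mi
Alpha (27.2, -29.2): 44.3 mi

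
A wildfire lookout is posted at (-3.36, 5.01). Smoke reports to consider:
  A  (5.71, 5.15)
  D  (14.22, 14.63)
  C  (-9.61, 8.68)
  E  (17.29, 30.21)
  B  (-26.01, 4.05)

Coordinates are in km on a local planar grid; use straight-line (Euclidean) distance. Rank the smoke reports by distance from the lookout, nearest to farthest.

C, A, D, B, E

Distances from the lookout:
C (-9.61, 8.68): 7.2 km
A (5.71, 5.15): 9.1 km
D (14.22, 14.63): 20.0 km
B (-26.01, 4.05): 22.7 km
E (17.29, 30.21): 32.6 km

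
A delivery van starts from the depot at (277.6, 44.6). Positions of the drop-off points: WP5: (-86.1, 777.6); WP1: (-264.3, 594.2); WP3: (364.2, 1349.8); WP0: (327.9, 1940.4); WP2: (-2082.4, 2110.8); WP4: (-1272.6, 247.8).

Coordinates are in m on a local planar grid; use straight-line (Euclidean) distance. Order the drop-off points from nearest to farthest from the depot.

Distance from the depot at (277.6, 44.6) to each:
WP1 (-264.3, 594.2): 771.8 m
WP5 (-86.1, 777.6): 818.3 m
WP3 (364.2, 1349.8): 1308.1 m
WP4 (-1272.6, 247.8): 1563.5 m
WP0 (327.9, 1940.4): 1896.5 m
WP2 (-2082.4, 2110.8): 3136.7 m

WP1, WP5, WP3, WP4, WP0, WP2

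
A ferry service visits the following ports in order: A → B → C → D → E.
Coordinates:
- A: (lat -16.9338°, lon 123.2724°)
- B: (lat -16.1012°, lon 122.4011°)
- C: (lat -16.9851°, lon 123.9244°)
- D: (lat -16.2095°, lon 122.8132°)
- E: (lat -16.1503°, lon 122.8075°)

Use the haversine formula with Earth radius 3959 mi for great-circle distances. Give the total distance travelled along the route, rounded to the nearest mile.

295 mi

Leg distances:
A→B: 81.5 mi  (cumulative 81.5 mi)
B→C: 117.9 mi  (cumulative 199.4 mi)
C→D: 91.0 mi  (cumulative 290.5 mi)
D→E: 4.1 mi  (cumulative 294.6 mi)
Total route length ≈ 295 mi.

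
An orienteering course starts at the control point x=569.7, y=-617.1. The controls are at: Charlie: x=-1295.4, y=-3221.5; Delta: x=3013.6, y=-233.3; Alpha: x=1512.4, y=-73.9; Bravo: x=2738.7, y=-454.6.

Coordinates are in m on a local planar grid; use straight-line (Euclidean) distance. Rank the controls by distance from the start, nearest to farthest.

Alpha, Bravo, Delta, Charlie

Distances from the start:
Alpha x=1512.4, y=-73.9: 1088.0 m
Bravo x=2738.7, y=-454.6: 2175.1 m
Delta x=3013.6, y=-233.3: 2473.9 m
Charlie x=-1295.4, y=-3221.5: 3203.4 m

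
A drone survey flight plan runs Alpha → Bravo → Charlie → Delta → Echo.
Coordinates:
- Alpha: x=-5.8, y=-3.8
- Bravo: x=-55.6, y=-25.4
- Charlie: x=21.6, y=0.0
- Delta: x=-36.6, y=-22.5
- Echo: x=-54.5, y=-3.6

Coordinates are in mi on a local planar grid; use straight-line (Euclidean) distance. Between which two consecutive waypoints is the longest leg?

Bravo–Charlie

Leg distances:
Alpha→Bravo: 54.3 mi
Bravo→Charlie: 81.3 mi
Charlie→Delta: 62.4 mi
Delta→Echo: 26.0 mi
The longest leg is Bravo–Charlie at 81.3 mi.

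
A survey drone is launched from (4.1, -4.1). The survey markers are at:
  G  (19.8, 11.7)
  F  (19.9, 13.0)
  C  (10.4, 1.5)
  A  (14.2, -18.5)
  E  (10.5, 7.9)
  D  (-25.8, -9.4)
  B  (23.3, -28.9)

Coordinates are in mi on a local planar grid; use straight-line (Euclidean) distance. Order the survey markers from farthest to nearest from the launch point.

B, D, F, G, A, E, C

Distances from the launch point:
B (23.3, -28.9): 31.4 mi
D (-25.8, -9.4): 30.4 mi
F (19.9, 13.0): 23.3 mi
G (19.8, 11.7): 22.3 mi
A (14.2, -18.5): 17.6 mi
E (10.5, 7.9): 13.6 mi
C (10.4, 1.5): 8.4 mi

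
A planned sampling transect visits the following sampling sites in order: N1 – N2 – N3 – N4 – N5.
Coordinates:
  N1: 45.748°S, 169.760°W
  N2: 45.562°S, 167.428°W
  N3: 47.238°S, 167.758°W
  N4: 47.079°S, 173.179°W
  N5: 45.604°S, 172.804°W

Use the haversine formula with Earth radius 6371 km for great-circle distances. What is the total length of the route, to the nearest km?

947 km

Leg distances:
N1→N2: 182.4 km  (cumulative 182.4 km)
N2→N3: 188.1 km  (cumulative 370.5 km)
N3→N4: 410.2 km  (cumulative 780.7 km)
N4→N5: 166.5 km  (cumulative 947.2 km)
Total route length ≈ 947 km.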